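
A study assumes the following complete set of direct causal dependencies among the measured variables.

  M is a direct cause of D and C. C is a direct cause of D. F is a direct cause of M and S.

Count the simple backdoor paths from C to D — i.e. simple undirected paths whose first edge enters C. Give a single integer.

1

A backdoor path from C to D is any simple undirected path whose first edge points into C (i.e. leaves C via a parent).
Parents of C: {M}.
Enumerating:
  P1: C <- M -> D
That exhausts the simple backdoor paths. Count: 1.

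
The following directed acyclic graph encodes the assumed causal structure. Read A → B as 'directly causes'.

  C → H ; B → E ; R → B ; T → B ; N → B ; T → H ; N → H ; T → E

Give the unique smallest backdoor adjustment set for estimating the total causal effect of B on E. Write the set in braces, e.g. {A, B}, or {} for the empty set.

{T}

Variables eligible for adjustment (non-descendants of B, excluding B and E): {C, H, N, R, T}.
Backdoor paths from B to E:
  P1: B <- T -> E
  P2: B <- N -> H <- T -> E
The empty set is not sufficient: P1 (B <- T -> E) has no collider blocking it and no conditioned non-collider, so it is open.
Try {T}:
  P1: blocked at fork node T ∈ conditioning set.
  P2: blocked at collider H (neither it nor any descendant is in the conditioning set).
{T} contains no descendant of B and blocks every backdoor path.
No other singleton works — e.g. {C} leaves P1 open — so {T} is the unique smallest valid adjustment set.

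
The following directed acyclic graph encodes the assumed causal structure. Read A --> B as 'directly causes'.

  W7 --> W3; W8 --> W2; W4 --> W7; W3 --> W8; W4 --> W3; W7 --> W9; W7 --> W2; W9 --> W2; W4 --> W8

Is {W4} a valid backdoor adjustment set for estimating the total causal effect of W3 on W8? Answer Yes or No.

Yes

Backdoor paths from W3 to W8 (paths whose first edge points into W3):
  P1: W3 <- W4 -> W7 -> W9 -> W2 <- W8
  P2: W3 <- W4 -> W7 -> W2 <- W8
  P3: W3 <- W4 -> W8
  P4: W3 <- W7 <- W4 -> W8
  P5: W3 <- W7 -> W9 -> W2 <- W8
  P6: W3 <- W7 -> W2 <- W8
Condition 1 (no descendant of W3 in the set): holds — descendants of W3 are {W2, W8}; none are in {W4}.
Condition 2 (every backdoor path blocked by {W4}):
  P1: blocked at fork node W4 ∈ conditioning set.
  P2: blocked at fork node W4 ∈ conditioning set.
  P3: blocked at fork node W4 ∈ conditioning set.
  P4: blocked at fork node W4 ∈ conditioning set.
  P5: blocked at collider W2 (neither it nor any descendant is in the conditioning set).
  P6: blocked at collider W2 (neither it nor any descendant is in the conditioning set).
{W4} satisfies the backdoor criterion.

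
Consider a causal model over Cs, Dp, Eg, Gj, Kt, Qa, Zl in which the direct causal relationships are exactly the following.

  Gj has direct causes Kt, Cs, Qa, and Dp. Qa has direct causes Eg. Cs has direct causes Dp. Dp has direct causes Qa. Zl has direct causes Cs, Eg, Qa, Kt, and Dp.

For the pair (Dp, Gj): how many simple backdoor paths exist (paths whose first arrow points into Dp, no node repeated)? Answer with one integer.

5

A backdoor path from Dp to Gj is any simple undirected path whose first edge points into Dp (i.e. leaves Dp via a parent).
Parents of Dp: {Qa}.
Enumerating:
  P1: Dp <- Qa <- Eg -> Zl <- Kt -> Gj
  P2: Dp <- Qa <- Eg -> Zl <- Cs -> Gj
  P3: Dp <- Qa -> Gj
  P4: Dp <- Qa -> Zl <- Kt -> Gj
  P5: Dp <- Qa -> Zl <- Cs -> Gj
That exhausts the simple backdoor paths. Count: 5.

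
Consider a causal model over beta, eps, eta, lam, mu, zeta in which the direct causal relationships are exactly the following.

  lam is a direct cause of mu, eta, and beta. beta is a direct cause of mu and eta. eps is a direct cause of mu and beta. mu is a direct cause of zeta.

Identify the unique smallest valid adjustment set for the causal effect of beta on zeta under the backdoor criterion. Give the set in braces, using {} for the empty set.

{eps, lam}

Variables eligible for adjustment (non-descendants of beta, excluding beta and zeta): {eps, lam}.
Backdoor paths from beta to zeta:
  P1: beta <- lam -> mu -> zeta
  P2: beta <- eps -> mu -> zeta
The empty set is not sufficient: P1 (beta <- lam -> mu -> zeta) has no collider blocking it and no conditioned non-collider, so it is open.
Try {eps, lam}:
  P1: blocked at fork node lam ∈ conditioning set.
  P2: blocked at fork node eps ∈ conditioning set.
{eps, lam} contains no descendant of beta and blocks every backdoor path.
Every element of {eps, lam} is needed (dropping eps leaves P2 open; dropping lam leaves P1 open), so no proper subset is valid.
Among all size-2 subsets of the eligible variables, only {eps, lam} blocks every backdoor path, so it is the unique smallest valid adjustment set.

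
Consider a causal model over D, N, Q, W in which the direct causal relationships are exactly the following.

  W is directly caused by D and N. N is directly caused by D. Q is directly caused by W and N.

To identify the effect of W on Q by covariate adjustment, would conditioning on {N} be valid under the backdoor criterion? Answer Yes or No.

Backdoor paths from W to Q (paths whose first edge points into W):
  P1: W <- D -> N -> Q
  P2: W <- N -> Q
Condition 1 (no descendant of W in the set): holds — descendants of W are {Q}; none are in {N}.
Condition 2 (every backdoor path blocked by {N}):
  P1: blocked at chain node N ∈ conditioning set.
  P2: blocked at fork node N ∈ conditioning set.
{N} satisfies the backdoor criterion.

Yes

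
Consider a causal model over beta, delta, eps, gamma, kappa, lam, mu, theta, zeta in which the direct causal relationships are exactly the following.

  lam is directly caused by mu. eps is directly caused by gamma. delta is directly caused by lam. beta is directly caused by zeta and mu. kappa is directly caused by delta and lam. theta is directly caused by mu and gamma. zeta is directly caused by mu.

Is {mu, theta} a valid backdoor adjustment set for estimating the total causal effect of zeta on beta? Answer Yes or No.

Backdoor paths from zeta to beta (paths whose first edge points into zeta):
  P1: zeta <- mu -> beta
Condition 1 (no descendant of zeta in the set): holds — descendants of zeta are {beta}; none are in {mu, theta}.
Condition 2 (every backdoor path blocked by {mu, theta}):
  P1: blocked at fork node mu ∈ conditioning set.
{mu, theta} satisfies the backdoor criterion.

Yes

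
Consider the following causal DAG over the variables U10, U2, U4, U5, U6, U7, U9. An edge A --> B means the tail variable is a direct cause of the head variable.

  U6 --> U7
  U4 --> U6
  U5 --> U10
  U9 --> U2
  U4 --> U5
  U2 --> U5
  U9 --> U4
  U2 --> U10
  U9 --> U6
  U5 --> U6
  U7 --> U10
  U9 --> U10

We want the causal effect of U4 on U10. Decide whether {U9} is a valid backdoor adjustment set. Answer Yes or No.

Backdoor paths from U4 to U10 (paths whose first edge points into U4):
  P1: U4 <- U9 -> U2 -> U5 -> U6 -> U7 -> U10
  P2: U4 <- U9 -> U2 -> U5 -> U10
  P3: U4 <- U9 -> U2 -> U10
  P4: U4 <- U9 -> U6 <- U5 <- U2 -> U10
  P5: U4 <- U9 -> U6 <- U5 -> U10
  P6: U4 <- U9 -> U6 -> U7 -> U10
  P7: U4 <- U9 -> U10
Condition 1 (no descendant of U4 in the set): holds — descendants of U4 are {U10, U5, U6, U7}; none are in {U9}.
Condition 2 (every backdoor path blocked by {U9}):
  P1: blocked at fork node U9 ∈ conditioning set.
  P2: blocked at fork node U9 ∈ conditioning set.
  P3: blocked at fork node U9 ∈ conditioning set.
  P4: blocked at fork node U9 ∈ conditioning set.
  P5: blocked at fork node U9 ∈ conditioning set.
  P6: blocked at fork node U9 ∈ conditioning set.
  P7: blocked at fork node U9 ∈ conditioning set.
{U9} satisfies the backdoor criterion.

Yes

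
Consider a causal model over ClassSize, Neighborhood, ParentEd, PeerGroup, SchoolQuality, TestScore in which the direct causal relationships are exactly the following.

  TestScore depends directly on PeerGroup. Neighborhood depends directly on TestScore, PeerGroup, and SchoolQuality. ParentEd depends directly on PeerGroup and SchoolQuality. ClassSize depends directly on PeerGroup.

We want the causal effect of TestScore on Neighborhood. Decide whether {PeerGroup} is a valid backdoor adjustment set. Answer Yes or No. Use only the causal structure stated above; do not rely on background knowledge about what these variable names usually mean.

Backdoor paths from TestScore to Neighborhood (paths whose first edge points into TestScore):
  P1: TestScore <- PeerGroup -> Neighborhood
  P2: TestScore <- PeerGroup -> ParentEd <- SchoolQuality -> Neighborhood
Condition 1 (no descendant of TestScore in the set): holds — descendants of TestScore are {Neighborhood}; none are in {PeerGroup}.
Condition 2 (every backdoor path blocked by {PeerGroup}):
  P1: blocked at fork node PeerGroup ∈ conditioning set.
  P2: blocked at fork node PeerGroup ∈ conditioning set.
{PeerGroup} satisfies the backdoor criterion.

Yes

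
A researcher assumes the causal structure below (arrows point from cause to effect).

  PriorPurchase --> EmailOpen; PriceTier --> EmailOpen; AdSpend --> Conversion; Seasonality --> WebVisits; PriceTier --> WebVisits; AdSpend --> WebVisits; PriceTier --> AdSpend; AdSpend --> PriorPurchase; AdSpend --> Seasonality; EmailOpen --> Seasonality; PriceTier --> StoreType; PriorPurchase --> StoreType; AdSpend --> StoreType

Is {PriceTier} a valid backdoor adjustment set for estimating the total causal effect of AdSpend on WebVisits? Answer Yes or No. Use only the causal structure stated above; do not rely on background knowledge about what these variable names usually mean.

Yes

Backdoor paths from AdSpend to WebVisits (paths whose first edge points into AdSpend):
  P1: AdSpend <- PriceTier -> EmailOpen -> Seasonality -> WebVisits
  P2: AdSpend <- PriceTier -> StoreType <- PriorPurchase -> EmailOpen -> Seasonality -> WebVisits
  P3: AdSpend <- PriceTier -> WebVisits
Condition 1 (no descendant of AdSpend in the set): holds — descendants of AdSpend are {Conversion, EmailOpen, PriorPurchase, Seasonality, StoreType, WebVisits}; none are in {PriceTier}.
Condition 2 (every backdoor path blocked by {PriceTier}):
  P1: blocked at fork node PriceTier ∈ conditioning set.
  P2: blocked at fork node PriceTier ∈ conditioning set.
  P3: blocked at fork node PriceTier ∈ conditioning set.
{PriceTier} satisfies the backdoor criterion.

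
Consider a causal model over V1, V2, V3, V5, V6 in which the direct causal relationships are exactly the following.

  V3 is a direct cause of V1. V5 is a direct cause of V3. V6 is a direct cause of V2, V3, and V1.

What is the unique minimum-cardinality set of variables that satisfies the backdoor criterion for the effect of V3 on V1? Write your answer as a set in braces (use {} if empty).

Variables eligible for adjustment (non-descendants of V3, excluding V3 and V1): {V2, V5, V6}.
Backdoor paths from V3 to V1:
  P1: V3 <- V6 -> V1
The empty set is not sufficient: P1 (V3 <- V6 -> V1) has no collider blocking it and no conditioned non-collider, so it is open.
Try {V6}:
  P1: blocked at fork node V6 ∈ conditioning set.
{V6} contains no descendant of V3 and blocks every backdoor path.
No other singleton works — e.g. {V5} leaves P1 open — so {V6} is the unique smallest valid adjustment set.

{V6}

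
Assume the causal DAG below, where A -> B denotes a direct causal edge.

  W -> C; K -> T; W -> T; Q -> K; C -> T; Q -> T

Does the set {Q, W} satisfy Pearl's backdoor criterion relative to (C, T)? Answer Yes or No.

Yes

Backdoor paths from C to T (paths whose first edge points into C):
  P1: C <- W -> T
Condition 1 (no descendant of C in the set): holds — descendants of C are {T}; none are in {Q, W}.
Condition 2 (every backdoor path blocked by {Q, W}):
  P1: blocked at fork node W ∈ conditioning set.
{Q, W} satisfies the backdoor criterion.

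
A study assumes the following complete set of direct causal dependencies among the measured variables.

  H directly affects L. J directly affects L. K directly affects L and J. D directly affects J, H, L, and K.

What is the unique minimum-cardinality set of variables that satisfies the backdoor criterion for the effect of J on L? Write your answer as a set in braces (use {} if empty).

{D, K}

Variables eligible for adjustment (non-descendants of J, excluding J and L): {D, H, K}.
Backdoor paths from J to L:
  P1: J <- D -> K -> L
  P2: J <- D -> H -> L
  P3: J <- D -> L
  P4: J <- K <- D -> H -> L
  P5: J <- K <- D -> L
  P6: J <- K -> L
The empty set is not sufficient: P1 (J <- D -> K -> L) has no collider blocking it and no conditioned non-collider, so it is open.
Try {D, K}:
  P1: blocked at fork node D ∈ conditioning set.
  P2: blocked at fork node D ∈ conditioning set.
  P3: blocked at fork node D ∈ conditioning set.
  P4: blocked at chain node K ∈ conditioning set.
  P5: blocked at chain node K ∈ conditioning set.
  P6: blocked at fork node K ∈ conditioning set.
{D, K} contains no descendant of J and blocks every backdoor path.
Every element of {D, K} is needed (dropping D leaves P2 open; dropping K leaves P6 open), so no proper subset is valid.
Among all size-2 subsets of the eligible variables, only {D, K} blocks every backdoor path, so it is the unique smallest valid adjustment set.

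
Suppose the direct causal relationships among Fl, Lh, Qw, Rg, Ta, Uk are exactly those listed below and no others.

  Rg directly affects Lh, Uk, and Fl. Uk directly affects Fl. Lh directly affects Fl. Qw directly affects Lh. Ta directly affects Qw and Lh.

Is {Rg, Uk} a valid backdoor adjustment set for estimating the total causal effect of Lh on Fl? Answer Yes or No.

Yes

Backdoor paths from Lh to Fl (paths whose first edge points into Lh):
  P1: Lh <- Rg -> Uk -> Fl
  P2: Lh <- Rg -> Fl
Condition 1 (no descendant of Lh in the set): holds — descendants of Lh are {Fl}; none are in {Rg, Uk}.
Condition 2 (every backdoor path blocked by {Rg, Uk}):
  P1: blocked at fork node Rg ∈ conditioning set.
  P2: blocked at fork node Rg ∈ conditioning set.
{Rg, Uk} satisfies the backdoor criterion.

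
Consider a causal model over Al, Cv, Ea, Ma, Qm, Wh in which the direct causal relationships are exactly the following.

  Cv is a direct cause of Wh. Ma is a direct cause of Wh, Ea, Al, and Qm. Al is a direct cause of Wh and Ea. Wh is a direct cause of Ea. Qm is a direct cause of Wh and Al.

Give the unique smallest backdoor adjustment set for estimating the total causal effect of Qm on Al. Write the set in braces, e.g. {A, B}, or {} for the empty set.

Variables eligible for adjustment (non-descendants of Qm, excluding Qm and Al): {Cv, Ma}.
Backdoor paths from Qm to Al:
  P1: Qm <- Ma -> Al
  P2: Qm <- Ma -> Wh <- Al
  P3: Qm <- Ma -> Wh -> Ea <- Al
  P4: Qm <- Ma -> Ea <- Al
  P5: Qm <- Ma -> Ea <- Wh <- Al
The empty set is not sufficient: P1 (Qm <- Ma -> Al) has no collider blocking it and no conditioned non-collider, so it is open.
Try {Ma}:
  P1: blocked at fork node Ma ∈ conditioning set.
  P2: blocked at fork node Ma ∈ conditioning set.
  P3: blocked at fork node Ma ∈ conditioning set.
  P4: blocked at fork node Ma ∈ conditioning set.
  P5: blocked at fork node Ma ∈ conditioning set.
{Ma} contains no descendant of Qm and blocks every backdoor path.
No other singleton works — e.g. {Cv} leaves P1 open — so {Ma} is the unique smallest valid adjustment set.

{Ma}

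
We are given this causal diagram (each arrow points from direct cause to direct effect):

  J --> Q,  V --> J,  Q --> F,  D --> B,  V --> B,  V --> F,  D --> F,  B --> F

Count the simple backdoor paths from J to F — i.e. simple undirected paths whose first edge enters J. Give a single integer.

A backdoor path from J to F is any simple undirected path whose first edge points into J (i.e. leaves J via a parent).
Parents of J: {V}.
Enumerating:
  P1: J <- V -> B <- D -> F
  P2: J <- V -> B -> F
  P3: J <- V -> F
That exhausts the simple backdoor paths. Count: 3.

3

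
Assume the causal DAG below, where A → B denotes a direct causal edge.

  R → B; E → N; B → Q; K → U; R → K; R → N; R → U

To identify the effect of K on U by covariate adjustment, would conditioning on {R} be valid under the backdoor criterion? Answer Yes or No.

Yes

Backdoor paths from K to U (paths whose first edge points into K):
  P1: K <- R -> U
Condition 1 (no descendant of K in the set): holds — descendants of K are {U}; none are in {R}.
Condition 2 (every backdoor path blocked by {R}):
  P1: blocked at fork node R ∈ conditioning set.
{R} satisfies the backdoor criterion.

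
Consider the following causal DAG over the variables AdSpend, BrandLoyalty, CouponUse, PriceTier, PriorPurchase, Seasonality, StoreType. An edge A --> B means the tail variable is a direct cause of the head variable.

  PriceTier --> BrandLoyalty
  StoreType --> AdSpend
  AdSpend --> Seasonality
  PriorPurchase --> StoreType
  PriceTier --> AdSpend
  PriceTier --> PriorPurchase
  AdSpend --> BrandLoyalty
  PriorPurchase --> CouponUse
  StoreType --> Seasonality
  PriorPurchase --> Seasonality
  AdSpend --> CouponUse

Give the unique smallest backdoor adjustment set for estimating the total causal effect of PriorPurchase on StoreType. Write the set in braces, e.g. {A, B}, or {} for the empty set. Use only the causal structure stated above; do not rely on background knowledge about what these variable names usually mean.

{}

Variables eligible for adjustment (non-descendants of PriorPurchase, excluding PriorPurchase and StoreType): {PriceTier}.
Backdoor paths from PriorPurchase to StoreType:
  P1: PriorPurchase <- PriceTier -> AdSpend <- StoreType
  P2: PriorPurchase <- PriceTier -> AdSpend -> Seasonality <- StoreType
  P3: PriorPurchase <- PriceTier -> BrandLoyalty <- AdSpend <- StoreType
  P4: PriorPurchase <- PriceTier -> BrandLoyalty <- AdSpend -> Seasonality <- StoreType
Each backdoor path contains an unconditioned collider, so every path is already blocked with the empty conditioning set:
  P1: blocked at collider AdSpend (neither it nor any descendant is in the conditioning set).
  P2: blocked at collider Seasonality (neither it nor any descendant is in the conditioning set).
  P3: blocked at collider BrandLoyalty (neither it nor any descendant is in the conditioning set).
  P4: blocked at collider BrandLoyalty (neither it nor any descendant is in the conditioning set).
The empty set is therefore the unique smallest valid set.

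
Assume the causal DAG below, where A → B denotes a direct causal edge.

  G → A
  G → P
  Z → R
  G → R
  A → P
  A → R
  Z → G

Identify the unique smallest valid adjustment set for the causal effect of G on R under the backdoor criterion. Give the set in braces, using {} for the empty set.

Variables eligible for adjustment (non-descendants of G, excluding G and R): {Z}.
Backdoor paths from G to R:
  P1: G <- Z -> R
The empty set is not sufficient: P1 (G <- Z -> R) has no collider blocking it and no conditioned non-collider, so it is open.
Try {Z}:
  P1: blocked at fork node Z ∈ conditioning set.
{Z} contains no descendant of G and blocks every backdoor path.
{Z} is the unique smallest valid adjustment set.

{Z}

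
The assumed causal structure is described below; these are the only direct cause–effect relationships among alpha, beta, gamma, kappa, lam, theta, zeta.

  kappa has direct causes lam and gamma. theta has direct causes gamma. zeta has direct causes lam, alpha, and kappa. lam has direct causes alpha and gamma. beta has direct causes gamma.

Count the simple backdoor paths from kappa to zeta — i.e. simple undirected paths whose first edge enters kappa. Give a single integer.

A backdoor path from kappa to zeta is any simple undirected path whose first edge points into kappa (i.e. leaves kappa via a parent).
Parents of kappa: {gamma, lam}.
Enumerating:
  P1: kappa <- gamma -> lam <- alpha -> zeta
  P2: kappa <- gamma -> lam -> zeta
  P3: kappa <- lam <- alpha -> zeta
  P4: kappa <- lam -> zeta
That exhausts the simple backdoor paths. Count: 4.

4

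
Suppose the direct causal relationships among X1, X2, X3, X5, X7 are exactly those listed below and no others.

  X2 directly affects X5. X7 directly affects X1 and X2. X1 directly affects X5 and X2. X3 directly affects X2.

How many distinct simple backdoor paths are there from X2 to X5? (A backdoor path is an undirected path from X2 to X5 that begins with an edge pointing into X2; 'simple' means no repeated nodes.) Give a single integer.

2

A backdoor path from X2 to X5 is any simple undirected path whose first edge points into X2 (i.e. leaves X2 via a parent).
Parents of X2: {X1, X3, X7}.
Enumerating:
  P1: X2 <- X7 -> X1 -> X5
  P2: X2 <- X1 -> X5
That exhausts the simple backdoor paths. Count: 2.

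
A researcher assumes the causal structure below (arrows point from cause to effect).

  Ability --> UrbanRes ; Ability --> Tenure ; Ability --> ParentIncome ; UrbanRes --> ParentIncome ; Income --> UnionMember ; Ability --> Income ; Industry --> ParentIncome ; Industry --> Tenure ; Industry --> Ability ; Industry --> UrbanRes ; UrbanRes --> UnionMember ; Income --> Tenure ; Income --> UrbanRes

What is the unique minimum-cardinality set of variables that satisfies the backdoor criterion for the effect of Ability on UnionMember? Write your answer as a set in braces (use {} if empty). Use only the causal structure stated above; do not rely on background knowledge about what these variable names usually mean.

Variables eligible for adjustment (non-descendants of Ability, excluding Ability and UnionMember): {Industry}.
Backdoor paths from Ability to UnionMember:
  P1: Ability <- Industry -> Tenure <- Income -> UrbanRes -> UnionMember
  P2: Ability <- Industry -> Tenure <- Income -> UnionMember
  P3: Ability <- Industry -> UrbanRes <- Income -> UnionMember
  P4: Ability <- Industry -> UrbanRes -> UnionMember
  P5: Ability <- Industry -> ParentIncome <- UrbanRes <- Income -> UnionMember
  P6: Ability <- Industry -> ParentIncome <- UrbanRes -> UnionMember
The empty set is not sufficient: P4 (Ability <- Industry -> UrbanRes -> UnionMember) has no collider blocking it and no conditioned non-collider, so it is open.
Try {Industry}:
  P1: blocked at fork node Industry ∈ conditioning set.
  P2: blocked at fork node Industry ∈ conditioning set.
  P3: blocked at fork node Industry ∈ conditioning set.
  P4: blocked at fork node Industry ∈ conditioning set.
  P5: blocked at fork node Industry ∈ conditioning set.
  P6: blocked at fork node Industry ∈ conditioning set.
{Industry} contains no descendant of Ability and blocks every backdoor path.
{Industry} is the unique smallest valid adjustment set.

{Industry}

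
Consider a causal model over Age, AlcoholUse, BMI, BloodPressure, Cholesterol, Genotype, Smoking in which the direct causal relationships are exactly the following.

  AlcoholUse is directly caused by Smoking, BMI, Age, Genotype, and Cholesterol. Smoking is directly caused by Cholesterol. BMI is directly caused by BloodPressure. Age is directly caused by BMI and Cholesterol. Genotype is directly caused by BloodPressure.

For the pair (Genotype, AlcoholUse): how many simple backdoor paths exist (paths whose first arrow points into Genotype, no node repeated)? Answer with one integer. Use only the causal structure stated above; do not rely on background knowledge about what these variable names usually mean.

4

A backdoor path from Genotype to AlcoholUse is any simple undirected path whose first edge points into Genotype (i.e. leaves Genotype via a parent).
Parents of Genotype: {BloodPressure}.
Enumerating:
  P1: Genotype <- BloodPressure -> BMI -> Age <- Cholesterol -> Smoking -> AlcoholUse
  P2: Genotype <- BloodPressure -> BMI -> Age <- Cholesterol -> AlcoholUse
  P3: Genotype <- BloodPressure -> BMI -> Age -> AlcoholUse
  P4: Genotype <- BloodPressure -> BMI -> AlcoholUse
That exhausts the simple backdoor paths. Count: 4.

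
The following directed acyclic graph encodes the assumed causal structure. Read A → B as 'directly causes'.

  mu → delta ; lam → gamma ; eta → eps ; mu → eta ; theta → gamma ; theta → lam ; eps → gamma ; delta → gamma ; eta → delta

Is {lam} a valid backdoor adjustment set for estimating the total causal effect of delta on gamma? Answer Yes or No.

No

Backdoor paths from delta to gamma (paths whose first edge points into delta):
  P1: delta <- mu -> eta -> eps -> gamma
  P2: delta <- eta -> eps -> gamma
Condition 1 (no descendant of delta in the set): holds — descendants of delta are {gamma}; none are in {lam}.
Condition 2 (every backdoor path blocked by {lam}):
  P1: open — no interior node is in the conditioning set.
  P2: open — no interior node is in the conditioning set.
{lam} does not satisfy the backdoor criterion.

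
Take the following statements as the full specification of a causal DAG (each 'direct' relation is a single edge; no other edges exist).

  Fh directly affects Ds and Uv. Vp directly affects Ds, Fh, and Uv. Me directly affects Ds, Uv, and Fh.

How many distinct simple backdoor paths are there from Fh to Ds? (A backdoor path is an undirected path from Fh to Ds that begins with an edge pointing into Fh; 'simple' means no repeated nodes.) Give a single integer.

A backdoor path from Fh to Ds is any simple undirected path whose first edge points into Fh (i.e. leaves Fh via a parent).
Parents of Fh: {Me, Vp}.
Enumerating:
  P1: Fh <- Vp -> Uv <- Me -> Ds
  P2: Fh <- Vp -> Ds
  P3: Fh <- Me -> Uv <- Vp -> Ds
  P4: Fh <- Me -> Ds
That exhausts the simple backdoor paths. Count: 4.

4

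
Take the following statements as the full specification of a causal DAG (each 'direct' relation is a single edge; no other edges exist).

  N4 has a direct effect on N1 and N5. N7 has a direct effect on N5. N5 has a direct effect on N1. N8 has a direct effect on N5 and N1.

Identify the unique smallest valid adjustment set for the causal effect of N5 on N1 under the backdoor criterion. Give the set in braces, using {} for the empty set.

Variables eligible for adjustment (non-descendants of N5, excluding N5 and N1): {N4, N7, N8}.
Backdoor paths from N5 to N1:
  P1: N5 <- N8 -> N1
  P2: N5 <- N4 -> N1
The empty set is not sufficient: P1 (N5 <- N8 -> N1) has no collider blocking it and no conditioned non-collider, so it is open.
Try {N4, N8}:
  P1: blocked at fork node N8 ∈ conditioning set.
  P2: blocked at fork node N4 ∈ conditioning set.
{N4, N8} contains no descendant of N5 and blocks every backdoor path.
Every element of {N4, N8} is needed (dropping N4 leaves P2 open; dropping N8 leaves P1 open), so no proper subset is valid.
Among all size-2 subsets of the eligible variables, only {N4, N8} blocks every backdoor path, so it is the unique smallest valid adjustment set.

{N4, N8}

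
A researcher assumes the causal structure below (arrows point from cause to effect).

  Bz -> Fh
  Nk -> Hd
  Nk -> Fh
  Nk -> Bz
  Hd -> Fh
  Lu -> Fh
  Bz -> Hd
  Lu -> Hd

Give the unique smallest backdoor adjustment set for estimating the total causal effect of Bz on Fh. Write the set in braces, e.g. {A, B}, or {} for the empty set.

{Nk}

Variables eligible for adjustment (non-descendants of Bz, excluding Bz and Fh): {Lu, Nk}.
Backdoor paths from Bz to Fh:
  P1: Bz <- Nk -> Hd <- Lu -> Fh
  P2: Bz <- Nk -> Hd -> Fh
  P3: Bz <- Nk -> Fh
The empty set is not sufficient: P2 (Bz <- Nk -> Hd -> Fh) has no collider blocking it and no conditioned non-collider, so it is open.
Try {Nk}:
  P1: blocked at fork node Nk ∈ conditioning set.
  P2: blocked at fork node Nk ∈ conditioning set.
  P3: blocked at fork node Nk ∈ conditioning set.
{Nk} contains no descendant of Bz and blocks every backdoor path.
No other singleton works — e.g. {Lu} leaves P2 open — so {Nk} is the unique smallest valid adjustment set.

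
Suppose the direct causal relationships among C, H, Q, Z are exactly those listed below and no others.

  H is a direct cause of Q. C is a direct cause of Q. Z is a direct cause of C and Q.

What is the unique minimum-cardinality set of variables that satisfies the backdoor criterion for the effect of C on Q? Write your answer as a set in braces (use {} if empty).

Variables eligible for adjustment (non-descendants of C, excluding C and Q): {H, Z}.
Backdoor paths from C to Q:
  P1: C <- Z -> Q
The empty set is not sufficient: P1 (C <- Z -> Q) has no collider blocking it and no conditioned non-collider, so it is open.
Try {Z}:
  P1: blocked at fork node Z ∈ conditioning set.
{Z} contains no descendant of C and blocks every backdoor path.
No other singleton works — e.g. {H} leaves P1 open — so {Z} is the unique smallest valid adjustment set.

{Z}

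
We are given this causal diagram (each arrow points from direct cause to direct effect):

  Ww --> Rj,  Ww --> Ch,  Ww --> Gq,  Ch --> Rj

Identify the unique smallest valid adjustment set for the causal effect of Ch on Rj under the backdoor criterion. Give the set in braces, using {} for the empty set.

{Ww}

Variables eligible for adjustment (non-descendants of Ch, excluding Ch and Rj): {Gq, Ww}.
Backdoor paths from Ch to Rj:
  P1: Ch <- Ww -> Rj
The empty set is not sufficient: P1 (Ch <- Ww -> Rj) has no collider blocking it and no conditioned non-collider, so it is open.
Try {Ww}:
  P1: blocked at fork node Ww ∈ conditioning set.
{Ww} contains no descendant of Ch and blocks every backdoor path.
No other singleton works — e.g. {Gq} leaves P1 open — so {Ww} is the unique smallest valid adjustment set.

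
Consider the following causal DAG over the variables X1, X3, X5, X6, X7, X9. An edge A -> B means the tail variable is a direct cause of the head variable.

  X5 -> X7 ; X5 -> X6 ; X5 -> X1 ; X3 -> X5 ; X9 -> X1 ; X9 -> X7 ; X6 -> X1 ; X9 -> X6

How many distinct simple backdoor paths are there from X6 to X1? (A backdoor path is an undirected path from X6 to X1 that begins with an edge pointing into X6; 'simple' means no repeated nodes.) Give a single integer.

A backdoor path from X6 to X1 is any simple undirected path whose first edge points into X6 (i.e. leaves X6 via a parent).
Parents of X6: {X5, X9}.
Enumerating:
  P1: X6 <- X9 -> X7 <- X5 -> X1
  P2: X6 <- X9 -> X1
  P3: X6 <- X5 -> X7 <- X9 -> X1
  P4: X6 <- X5 -> X1
That exhausts the simple backdoor paths. Count: 4.

4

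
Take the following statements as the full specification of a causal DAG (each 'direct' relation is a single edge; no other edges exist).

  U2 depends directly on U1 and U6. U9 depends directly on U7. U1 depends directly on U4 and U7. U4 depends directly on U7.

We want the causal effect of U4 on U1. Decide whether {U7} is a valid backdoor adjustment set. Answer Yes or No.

Yes

Backdoor paths from U4 to U1 (paths whose first edge points into U4):
  P1: U4 <- U7 -> U1
Condition 1 (no descendant of U4 in the set): holds — descendants of U4 are {U1, U2}; none are in {U7}.
Condition 2 (every backdoor path blocked by {U7}):
  P1: blocked at fork node U7 ∈ conditioning set.
{U7} satisfies the backdoor criterion.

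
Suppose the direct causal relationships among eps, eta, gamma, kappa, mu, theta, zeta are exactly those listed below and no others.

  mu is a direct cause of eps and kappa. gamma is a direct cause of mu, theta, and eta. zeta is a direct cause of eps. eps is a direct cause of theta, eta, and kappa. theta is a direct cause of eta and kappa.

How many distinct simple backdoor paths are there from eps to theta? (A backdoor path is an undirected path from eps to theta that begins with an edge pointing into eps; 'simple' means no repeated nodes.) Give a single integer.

A backdoor path from eps to theta is any simple undirected path whose first edge points into eps (i.e. leaves eps via a parent).
Parents of eps: {mu, zeta}.
Enumerating:
  P1: eps <- mu <- gamma -> theta
  P2: eps <- mu <- gamma -> eta <- theta
  P3: eps <- mu -> kappa <- theta
That exhausts the simple backdoor paths. Count: 3.

3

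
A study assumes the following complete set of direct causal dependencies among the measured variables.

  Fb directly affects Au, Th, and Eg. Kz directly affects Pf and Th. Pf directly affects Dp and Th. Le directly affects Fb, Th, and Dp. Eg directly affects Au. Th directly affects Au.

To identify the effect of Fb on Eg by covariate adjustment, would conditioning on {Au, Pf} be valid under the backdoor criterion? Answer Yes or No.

No

Backdoor paths from Fb to Eg (paths whose first edge points into Fb):
  P1: Fb <- Le -> Dp <- Pf <- Kz -> Th -> Au <- Eg
  P2: Fb <- Le -> Dp <- Pf -> Th -> Au <- Eg
  P3: Fb <- Le -> Th -> Au <- Eg
Condition 1 (no descendant of Fb in the set): FAILS — Au is a descendant of Fb.
Condition 2 (every backdoor path blocked by {Au, Pf}):
  P1: blocked at collider Dp (neither it nor any descendant is in the conditioning set).
  P2: blocked at collider Dp (neither it nor any descendant is in the conditioning set).
  P3: open — collider(s) Au are conditioned on (or have a conditioned descendant) and no non-collider on the path is in the set.
{Au, Pf} does not satisfy the backdoor criterion.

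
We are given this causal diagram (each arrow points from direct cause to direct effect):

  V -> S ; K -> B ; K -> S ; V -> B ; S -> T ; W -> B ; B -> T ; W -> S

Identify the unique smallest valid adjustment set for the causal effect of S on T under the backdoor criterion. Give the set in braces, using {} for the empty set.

Variables eligible for adjustment (non-descendants of S, excluding S and T): {B, K, V, W}.
Backdoor paths from S to T:
  P1: S <- V -> B -> T
  P2: S <- K -> B -> T
  P3: S <- W -> B -> T
The empty set is not sufficient: P1 (S <- V -> B -> T) has no collider blocking it and no conditioned non-collider, so it is open.
Try {B}:
  P1: blocked at chain node B ∈ conditioning set.
  P2: blocked at chain node B ∈ conditioning set.
  P3: blocked at chain node B ∈ conditioning set.
{B} contains no descendant of S and blocks every backdoor path.
No other singleton works — e.g. {V} leaves P2 open — so {B} is the unique smallest valid adjustment set.

{B}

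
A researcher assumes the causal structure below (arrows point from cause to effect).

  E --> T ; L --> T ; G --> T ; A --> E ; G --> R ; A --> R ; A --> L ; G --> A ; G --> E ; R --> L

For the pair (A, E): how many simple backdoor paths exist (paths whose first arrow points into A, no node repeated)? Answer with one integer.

A backdoor path from A to E is any simple undirected path whose first edge points into A (i.e. leaves A via a parent).
Parents of A: {G}.
Enumerating:
  P1: A <- G -> R -> L -> T <- E
  P2: A <- G -> E
  P3: A <- G -> T <- E
That exhausts the simple backdoor paths. Count: 3.

3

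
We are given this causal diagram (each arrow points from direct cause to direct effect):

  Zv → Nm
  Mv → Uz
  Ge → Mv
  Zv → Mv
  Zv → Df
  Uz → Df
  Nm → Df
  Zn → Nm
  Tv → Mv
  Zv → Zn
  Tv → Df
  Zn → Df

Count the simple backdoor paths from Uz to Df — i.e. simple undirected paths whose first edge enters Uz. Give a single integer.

A backdoor path from Uz to Df is any simple undirected path whose first edge points into Uz (i.e. leaves Uz via a parent).
Parents of Uz: {Mv}.
Enumerating:
  P1: Uz <- Mv <- Zv -> Zn -> Nm -> Df
  P2: Uz <- Mv <- Zv -> Zn -> Df
  P3: Uz <- Mv <- Zv -> Nm <- Zn -> Df
  P4: Uz <- Mv <- Zv -> Nm -> Df
  P5: Uz <- Mv <- Zv -> Df
  P6: Uz <- Mv <- Tv -> Df
That exhausts the simple backdoor paths. Count: 6.

6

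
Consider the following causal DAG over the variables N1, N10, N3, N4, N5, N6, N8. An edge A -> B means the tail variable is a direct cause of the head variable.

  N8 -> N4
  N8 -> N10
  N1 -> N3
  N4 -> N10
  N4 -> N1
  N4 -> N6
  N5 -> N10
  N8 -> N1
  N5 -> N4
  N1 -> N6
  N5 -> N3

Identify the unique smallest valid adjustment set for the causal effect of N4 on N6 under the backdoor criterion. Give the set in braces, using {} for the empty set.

{N8}

Variables eligible for adjustment (non-descendants of N4, excluding N4 and N6): {N5, N8}.
Backdoor paths from N4 to N6:
  P1: N4 <- N8 -> N1 -> N6
  P2: N4 <- N8 -> N10 <- N5 -> N3 <- N1 -> N6
  P3: N4 <- N5 -> N3 <- N1 -> N6
  P4: N4 <- N5 -> N10 <- N8 -> N1 -> N6
The empty set is not sufficient: P1 (N4 <- N8 -> N1 -> N6) has no collider blocking it and no conditioned non-collider, so it is open.
Try {N8}:
  P1: blocked at fork node N8 ∈ conditioning set.
  P2: blocked at fork node N8 ∈ conditioning set.
  P3: blocked at collider N3 (neither it nor any descendant is in the conditioning set).
  P4: blocked at collider N10 (neither it nor any descendant is in the conditioning set).
{N8} contains no descendant of N4 and blocks every backdoor path.
No other singleton works — e.g. {N5} leaves P1 open — so {N8} is the unique smallest valid adjustment set.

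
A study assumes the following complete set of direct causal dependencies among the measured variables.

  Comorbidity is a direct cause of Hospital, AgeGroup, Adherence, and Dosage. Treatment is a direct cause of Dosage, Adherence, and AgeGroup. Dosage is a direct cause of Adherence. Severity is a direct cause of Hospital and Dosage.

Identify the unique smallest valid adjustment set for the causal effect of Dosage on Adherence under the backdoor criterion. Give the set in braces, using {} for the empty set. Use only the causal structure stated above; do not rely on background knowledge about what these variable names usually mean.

{Comorbidity, Treatment}

Variables eligible for adjustment (non-descendants of Dosage, excluding Dosage and Adherence): {AgeGroup, Comorbidity, Hospital, Severity, Treatment}.
Backdoor paths from Dosage to Adherence:
  P1: Dosage <- Treatment -> AgeGroup <- Comorbidity -> Adherence
  P2: Dosage <- Treatment -> Adherence
  P3: Dosage <- Comorbidity -> AgeGroup <- Treatment -> Adherence
  P4: Dosage <- Comorbidity -> Adherence
  P5: Dosage <- Severity -> Hospital <- Comorbidity -> AgeGroup <- Treatment -> Adherence
  P6: Dosage <- Severity -> Hospital <- Comorbidity -> Adherence
The empty set is not sufficient: P2 (Dosage <- Treatment -> Adherence) has no collider blocking it and no conditioned non-collider, so it is open.
Try {Comorbidity, Treatment}:
  P1: blocked at fork node Treatment ∈ conditioning set.
  P2: blocked at fork node Treatment ∈ conditioning set.
  P3: blocked at fork node Comorbidity ∈ conditioning set.
  P4: blocked at fork node Comorbidity ∈ conditioning set.
  P5: blocked at collider Hospital (neither it nor any descendant is in the conditioning set).
  P6: blocked at collider Hospital (neither it nor any descendant is in the conditioning set).
{Comorbidity, Treatment} contains no descendant of Dosage and blocks every backdoor path.
Every element of {Comorbidity, Treatment} is needed (dropping Comorbidity leaves P4 open; dropping Treatment leaves P2 open), so no proper subset is valid.
Among all size-2 subsets of the eligible variables, only {Comorbidity, Treatment} blocks every backdoor path, so it is the unique smallest valid adjustment set.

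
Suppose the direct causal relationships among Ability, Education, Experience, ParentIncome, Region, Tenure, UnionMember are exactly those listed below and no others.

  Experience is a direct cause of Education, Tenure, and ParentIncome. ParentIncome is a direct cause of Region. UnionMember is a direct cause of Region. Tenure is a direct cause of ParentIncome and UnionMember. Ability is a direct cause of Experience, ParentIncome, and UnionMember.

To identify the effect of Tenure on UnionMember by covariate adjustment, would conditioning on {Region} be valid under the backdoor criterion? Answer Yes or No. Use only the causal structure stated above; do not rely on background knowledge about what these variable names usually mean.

No

Backdoor paths from Tenure to UnionMember (paths whose first edge points into Tenure):
  P1: Tenure <- Experience <- Ability -> ParentIncome -> Region <- UnionMember
  P2: Tenure <- Experience <- Ability -> UnionMember
  P3: Tenure <- Experience -> ParentIncome <- Ability -> UnionMember
  P4: Tenure <- Experience -> ParentIncome -> Region <- UnionMember
Condition 1 (no descendant of Tenure in the set): FAILS — Region is a descendant of Tenure.
Condition 2 (every backdoor path blocked by {Region}):
  P1: open — collider(s) Region are conditioned on (or have a conditioned descendant) and no non-collider on the path is in the set.
  P2: open — no interior node is in the conditioning set.
  P3: open — collider(s) ParentIncome are conditioned on (or have a conditioned descendant) and no non-collider on the path is in the set.
  P4: open — collider(s) Region are conditioned on (or have a conditioned descendant) and no non-collider on the path is in the set.
{Region} does not satisfy the backdoor criterion.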